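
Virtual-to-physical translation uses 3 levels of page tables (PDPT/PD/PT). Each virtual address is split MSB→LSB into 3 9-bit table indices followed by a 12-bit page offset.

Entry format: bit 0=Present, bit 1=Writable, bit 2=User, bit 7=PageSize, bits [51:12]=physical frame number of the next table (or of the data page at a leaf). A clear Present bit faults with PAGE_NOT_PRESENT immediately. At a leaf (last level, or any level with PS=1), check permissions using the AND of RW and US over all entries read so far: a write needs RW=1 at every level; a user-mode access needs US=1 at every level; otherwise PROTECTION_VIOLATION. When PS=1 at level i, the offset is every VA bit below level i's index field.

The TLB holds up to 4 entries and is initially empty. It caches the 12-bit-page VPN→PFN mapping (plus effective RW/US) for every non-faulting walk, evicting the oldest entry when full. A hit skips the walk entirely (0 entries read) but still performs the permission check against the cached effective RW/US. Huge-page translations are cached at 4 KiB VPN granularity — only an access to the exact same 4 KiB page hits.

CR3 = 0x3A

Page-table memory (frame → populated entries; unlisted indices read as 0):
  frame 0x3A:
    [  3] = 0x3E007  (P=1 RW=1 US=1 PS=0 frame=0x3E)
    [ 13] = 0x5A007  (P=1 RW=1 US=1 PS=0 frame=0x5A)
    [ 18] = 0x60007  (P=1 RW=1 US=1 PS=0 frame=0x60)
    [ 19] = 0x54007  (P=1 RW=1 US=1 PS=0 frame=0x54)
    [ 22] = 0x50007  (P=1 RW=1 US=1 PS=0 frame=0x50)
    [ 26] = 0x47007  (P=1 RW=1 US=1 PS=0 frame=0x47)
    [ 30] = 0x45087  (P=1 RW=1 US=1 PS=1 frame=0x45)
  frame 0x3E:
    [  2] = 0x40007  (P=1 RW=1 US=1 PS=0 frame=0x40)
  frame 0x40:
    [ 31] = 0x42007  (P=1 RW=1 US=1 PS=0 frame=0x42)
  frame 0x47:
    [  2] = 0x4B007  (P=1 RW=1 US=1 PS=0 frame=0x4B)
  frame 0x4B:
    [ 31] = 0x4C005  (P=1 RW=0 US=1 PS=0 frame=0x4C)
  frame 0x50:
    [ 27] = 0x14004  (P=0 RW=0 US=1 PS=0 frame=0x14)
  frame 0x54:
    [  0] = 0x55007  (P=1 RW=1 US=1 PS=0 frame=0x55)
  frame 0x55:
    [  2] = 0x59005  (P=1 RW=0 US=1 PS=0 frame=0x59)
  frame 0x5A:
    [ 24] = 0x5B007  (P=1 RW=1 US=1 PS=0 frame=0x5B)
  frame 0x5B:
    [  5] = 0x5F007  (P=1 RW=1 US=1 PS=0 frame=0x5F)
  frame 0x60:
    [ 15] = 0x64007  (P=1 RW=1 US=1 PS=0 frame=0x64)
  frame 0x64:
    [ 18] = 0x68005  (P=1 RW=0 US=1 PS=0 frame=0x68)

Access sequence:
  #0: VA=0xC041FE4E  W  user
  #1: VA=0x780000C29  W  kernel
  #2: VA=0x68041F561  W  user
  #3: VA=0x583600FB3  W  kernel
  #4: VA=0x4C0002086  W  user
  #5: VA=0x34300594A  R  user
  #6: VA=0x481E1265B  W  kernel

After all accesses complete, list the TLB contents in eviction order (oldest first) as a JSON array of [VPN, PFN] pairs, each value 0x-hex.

Trace:
#0 VA=0xC041FE4E (w,user):
  L0: frame=0x3A idx=3 entry=0x3E007 [P=1 RW=1 US=1 PS=0]
  L1: frame=0x3E idx=2 entry=0x40007 [P=1 RW=1 US=1 PS=0]
  L2: frame=0x40 idx=31 entry=0x42007 [P=1 RW=1 US=1 PS=0]
  ⇒ phys 0x42E4E  [3 reads]
#1 VA=0x780000C29 (w,kernel):
  L0: frame=0x3A idx=30 entry=0x45087 [P=1 RW=1 US=1 PS=1]
  ⇒ phys 0x45C29 (huge @L0)  [1 reads]
#2 VA=0x68041F561 (w,user):
  L0: frame=0x3A idx=26 entry=0x47007 [P=1 RW=1 US=1 PS=0]
  L1: frame=0x47 idx=2 entry=0x4B007 [P=1 RW=1 US=1 PS=0]
  L2: frame=0x4B idx=31 entry=0x4C005 [P=1 RW=0 US=1 PS=0]
  ✗ PROTECTION_VIOLATION  [3 reads]
#3 VA=0x583600FB3 (w,kernel):
  L0: frame=0x3A idx=22 entry=0x50007 [P=1 RW=1 US=1 PS=0]
  L1: frame=0x50 idx=27 entry=0x14004 [P=0 RW=0 US=1 PS=0]
  ✗ PAGE_NOT_PRESENT  [2 reads]
#4 VA=0x4C0002086 (w,user):
  L0: frame=0x3A idx=19 entry=0x54007 [P=1 RW=1 US=1 PS=0]
  L1: frame=0x54 idx=0 entry=0x55007 [P=1 RW=1 US=1 PS=0]
  L2: frame=0x55 idx=2 entry=0x59005 [P=1 RW=0 US=1 PS=0]
  ✗ PROTECTION_VIOLATION  [3 reads]
#5 VA=0x34300594A (r,user):
  L0: frame=0x3A idx=13 entry=0x5A007 [P=1 RW=1 US=1 PS=0]
  L1: frame=0x5A idx=24 entry=0x5B007 [P=1 RW=1 US=1 PS=0]
  L2: frame=0x5B idx=5 entry=0x5F007 [P=1 RW=1 US=1 PS=0]
  ⇒ phys 0x5F94A  [3 reads]
#6 VA=0x481E1265B (w,kernel):
  L0: frame=0x3A idx=18 entry=0x60007 [P=1 RW=1 US=1 PS=0]
  L1: frame=0x60 idx=15 entry=0x64007 [P=1 RW=1 US=1 PS=0]
  L2: frame=0x64 idx=18 entry=0x68005 [P=1 RW=0 US=1 PS=0]
  ✗ PROTECTION_VIOLATION  [3 reads]

TLB: [["0xC041F", "0x42"], ["0x780000", "0x45"], ["0x343005", "0x5F"]]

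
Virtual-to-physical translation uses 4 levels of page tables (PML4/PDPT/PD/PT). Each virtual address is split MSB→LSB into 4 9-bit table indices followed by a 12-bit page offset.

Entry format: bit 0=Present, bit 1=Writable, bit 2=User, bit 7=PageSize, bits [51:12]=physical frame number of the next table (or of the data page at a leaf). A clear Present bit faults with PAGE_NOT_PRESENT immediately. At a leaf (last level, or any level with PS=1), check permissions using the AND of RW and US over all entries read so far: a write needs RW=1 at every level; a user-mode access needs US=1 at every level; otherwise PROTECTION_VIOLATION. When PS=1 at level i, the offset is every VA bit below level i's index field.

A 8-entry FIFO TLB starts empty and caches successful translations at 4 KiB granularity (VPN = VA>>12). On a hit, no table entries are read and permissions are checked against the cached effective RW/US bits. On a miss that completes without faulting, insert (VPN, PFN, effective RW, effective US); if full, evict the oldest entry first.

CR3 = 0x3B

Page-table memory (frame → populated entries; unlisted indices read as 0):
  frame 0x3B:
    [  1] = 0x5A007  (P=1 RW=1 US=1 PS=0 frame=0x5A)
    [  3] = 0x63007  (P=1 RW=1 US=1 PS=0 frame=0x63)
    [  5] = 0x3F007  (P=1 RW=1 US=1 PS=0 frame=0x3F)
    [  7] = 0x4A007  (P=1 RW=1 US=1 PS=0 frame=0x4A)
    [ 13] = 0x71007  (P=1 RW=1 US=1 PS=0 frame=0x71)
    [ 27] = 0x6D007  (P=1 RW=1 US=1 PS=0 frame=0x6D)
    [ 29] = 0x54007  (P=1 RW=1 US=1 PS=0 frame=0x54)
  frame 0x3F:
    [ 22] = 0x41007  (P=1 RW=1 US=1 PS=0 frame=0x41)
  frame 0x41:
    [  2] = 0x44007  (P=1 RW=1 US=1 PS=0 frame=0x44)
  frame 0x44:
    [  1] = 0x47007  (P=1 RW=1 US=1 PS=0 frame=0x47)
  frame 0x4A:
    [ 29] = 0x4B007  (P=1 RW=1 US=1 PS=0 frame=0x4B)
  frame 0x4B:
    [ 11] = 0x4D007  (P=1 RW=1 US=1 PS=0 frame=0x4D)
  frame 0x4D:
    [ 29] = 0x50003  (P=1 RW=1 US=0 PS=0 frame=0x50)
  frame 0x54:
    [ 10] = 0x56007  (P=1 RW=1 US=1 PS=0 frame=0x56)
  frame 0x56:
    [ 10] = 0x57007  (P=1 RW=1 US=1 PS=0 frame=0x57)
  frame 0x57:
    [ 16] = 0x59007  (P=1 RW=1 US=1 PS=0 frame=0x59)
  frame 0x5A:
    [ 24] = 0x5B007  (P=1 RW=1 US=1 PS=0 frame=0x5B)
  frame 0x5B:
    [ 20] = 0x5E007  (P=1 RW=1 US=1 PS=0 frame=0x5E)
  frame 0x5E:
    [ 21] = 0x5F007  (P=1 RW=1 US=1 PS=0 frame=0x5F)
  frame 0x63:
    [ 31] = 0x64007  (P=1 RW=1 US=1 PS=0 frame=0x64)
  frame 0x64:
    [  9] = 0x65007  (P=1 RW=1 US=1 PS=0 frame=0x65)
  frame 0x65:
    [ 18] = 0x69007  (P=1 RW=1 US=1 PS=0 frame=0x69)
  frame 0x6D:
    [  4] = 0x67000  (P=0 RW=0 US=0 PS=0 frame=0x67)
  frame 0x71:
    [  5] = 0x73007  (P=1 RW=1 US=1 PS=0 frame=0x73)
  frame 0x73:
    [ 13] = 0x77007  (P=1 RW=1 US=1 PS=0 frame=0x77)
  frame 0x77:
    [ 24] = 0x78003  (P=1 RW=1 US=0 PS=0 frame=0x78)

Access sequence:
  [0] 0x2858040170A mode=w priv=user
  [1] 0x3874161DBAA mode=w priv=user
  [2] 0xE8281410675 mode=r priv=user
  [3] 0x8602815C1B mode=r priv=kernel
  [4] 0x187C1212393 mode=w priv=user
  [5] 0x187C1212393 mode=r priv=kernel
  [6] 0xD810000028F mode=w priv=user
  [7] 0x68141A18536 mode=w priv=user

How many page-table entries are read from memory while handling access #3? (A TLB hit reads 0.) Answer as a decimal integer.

Trace:
#0 VA=0x2858040170A (w,user):
  lvl0: tbl 0x3B, slot 5 ⇒ 0x3F007 (P1/RW1/US1/PS0)
  lvl1: tbl 0x3F, slot 22 ⇒ 0x41007 (P1/RW1/US1/PS0)
  lvl2: tbl 0x41, slot 2 ⇒ 0x44007 (P1/RW1/US1/PS0)
  lvl3: tbl 0x44, slot 1 ⇒ 0x47007 (P1/RW1/US1/PS0)
  → PA=0x4770A  (4 entries read)
#1 VA=0x3874161DBAA (w,user):
  lvl0: tbl 0x3B, slot 7 ⇒ 0x4A007 (P1/RW1/US1/PS0)
  lvl1: tbl 0x4A, slot 29 ⇒ 0x4B007 (P1/RW1/US1/PS0)
  lvl2: tbl 0x4B, slot 11 ⇒ 0x4D007 (P1/RW1/US1/PS0)
  lvl3: tbl 0x4D, slot 29 ⇒ 0x50003 (P1/RW1/US0/PS0)
  ⇒ fault: PROTECTION_VIOLATION  — 4 lookups
#2 VA=0xE8281410675 (r,user):
  lvl0: tbl 0x3B, slot 29 ⇒ 0x54007 (P1/RW1/US1/PS0)
  lvl1: tbl 0x54, slot 10 ⇒ 0x56007 (P1/RW1/US1/PS0)
  lvl2: tbl 0x56, slot 10 ⇒ 0x57007 (P1/RW1/US1/PS0)
  lvl3: tbl 0x57, slot 16 ⇒ 0x59007 (P1/RW1/US1/PS0)
  → PA=0x59675  (4 entries read)
#3 VA=0x8602815C1B (r,kernel):
  lvl0: tbl 0x3B, slot 1 ⇒ 0x5A007 (P1/RW1/US1/PS0)
  lvl1: tbl 0x5A, slot 24 ⇒ 0x5B007 (P1/RW1/US1/PS0)
  lvl2: tbl 0x5B, slot 20 ⇒ 0x5E007 (P1/RW1/US1/PS0)
  lvl3: tbl 0x5E, slot 21 ⇒ 0x5F007 (P1/RW1/US1/PS0)
  → PA=0x5FC1B  (4 entries read)
#4 VA=0x187C1212393 (w,user):
  lvl0: tbl 0x3B, slot 3 ⇒ 0x63007 (P1/RW1/US1/PS0)
  lvl1: tbl 0x63, slot 31 ⇒ 0x64007 (P1/RW1/US1/PS0)
  lvl2: tbl 0x64, slot 9 ⇒ 0x65007 (P1/RW1/US1/PS0)
  lvl3: tbl 0x65, slot 18 ⇒ 0x69007 (P1/RW1/US1/PS0)
  → PA=0x69393  (4 entries read)
#5 VA=0x187C1212393 (r,kernel):
  TLB hit vpn=0x187C1212 → PA=0x69393
#6 VA=0xD810000028F (w,user):
  lvl0: tbl 0x3B, slot 27 ⇒ 0x6D007 (P1/RW1/US1/PS0)
  lvl1: tbl 0x6D, slot 4 ⇒ 0x67000 (P0/RW0/US0/PS0)
  ⇒ fault: PAGE_NOT_PRESENT  — 2 lookups
#7 VA=0x68141A18536 (w,user):
  lvl0: tbl 0x3B, slot 13 ⇒ 0x71007 (P1/RW1/US1/PS0)
  lvl1: tbl 0x71, slot 5 ⇒ 0x73007 (P1/RW1/US1/PS0)
  lvl2: tbl 0x73, slot 13 ⇒ 0x77007 (P1/RW1/US1/PS0)
  lvl3: tbl 0x77, slot 24 ⇒ 0x78003 (P1/RW1/US0/PS0)
  ⇒ fault: PROTECTION_VIOLATION  — 4 lookups

Entries read for #3: 4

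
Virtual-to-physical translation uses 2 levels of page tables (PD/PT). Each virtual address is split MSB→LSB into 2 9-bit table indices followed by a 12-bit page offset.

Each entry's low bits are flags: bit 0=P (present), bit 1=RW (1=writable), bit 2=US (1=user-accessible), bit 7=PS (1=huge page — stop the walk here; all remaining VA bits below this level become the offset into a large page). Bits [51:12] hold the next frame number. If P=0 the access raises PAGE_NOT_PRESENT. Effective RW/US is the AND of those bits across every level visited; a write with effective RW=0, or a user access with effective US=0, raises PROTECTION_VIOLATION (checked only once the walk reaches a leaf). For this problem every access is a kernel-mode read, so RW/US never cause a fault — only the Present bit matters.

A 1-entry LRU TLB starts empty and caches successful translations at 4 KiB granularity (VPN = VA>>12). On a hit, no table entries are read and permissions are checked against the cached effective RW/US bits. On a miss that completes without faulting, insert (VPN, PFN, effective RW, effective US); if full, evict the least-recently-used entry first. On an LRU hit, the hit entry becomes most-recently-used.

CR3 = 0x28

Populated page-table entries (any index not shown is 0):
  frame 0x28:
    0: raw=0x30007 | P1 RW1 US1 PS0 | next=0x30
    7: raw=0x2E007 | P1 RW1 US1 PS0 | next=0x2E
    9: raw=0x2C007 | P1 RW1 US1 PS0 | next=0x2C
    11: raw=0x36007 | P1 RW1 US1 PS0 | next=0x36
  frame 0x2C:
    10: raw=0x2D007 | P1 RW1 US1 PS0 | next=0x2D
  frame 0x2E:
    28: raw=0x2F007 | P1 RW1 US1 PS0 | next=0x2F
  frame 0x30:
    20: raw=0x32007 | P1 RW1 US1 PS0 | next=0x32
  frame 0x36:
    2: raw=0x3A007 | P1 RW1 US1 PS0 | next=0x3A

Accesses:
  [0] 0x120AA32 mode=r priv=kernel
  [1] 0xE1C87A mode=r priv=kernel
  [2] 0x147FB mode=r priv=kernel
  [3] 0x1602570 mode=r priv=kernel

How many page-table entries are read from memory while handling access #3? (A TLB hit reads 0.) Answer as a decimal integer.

Per-access translation:
#0 VA=0x120AA32 (r,kernel):
  [0] read 0x28 idx=9: raw=0x2C007 flags P=1 W=1 U=1 S=0
  [1] read 0x2C idx=10: raw=0x2D007 flags P=1 W=1 U=1 S=0
  ✓ 0x2DA32  — 2 lookups
#1 VA=0xE1C87A (r,kernel):
  [0] read 0x28 idx=7: raw=0x2E007 flags P=1 W=1 U=1 S=0
  [1] read 0x2E idx=28: raw=0x2F007 flags P=1 W=1 U=1 S=0
  ✓ 0x2F87A  — 2 lookups
#2 VA=0x147FB (r,kernel):
  [0] read 0x28 idx=0: raw=0x30007 flags P=1 W=1 U=1 S=0
  [1] read 0x30 idx=20: raw=0x32007 flags P=1 W=1 U=1 S=0
  ✓ 0x327FB  — 2 lookups
#3 VA=0x1602570 (r,kernel):
  [0] read 0x28 idx=11: raw=0x36007 flags P=1 W=1 U=1 S=0
  [1] read 0x36 idx=2: raw=0x3A007 flags P=1 W=1 U=1 S=0
  ✓ 0x3A570  — 2 lookups

Entries read for #3: 2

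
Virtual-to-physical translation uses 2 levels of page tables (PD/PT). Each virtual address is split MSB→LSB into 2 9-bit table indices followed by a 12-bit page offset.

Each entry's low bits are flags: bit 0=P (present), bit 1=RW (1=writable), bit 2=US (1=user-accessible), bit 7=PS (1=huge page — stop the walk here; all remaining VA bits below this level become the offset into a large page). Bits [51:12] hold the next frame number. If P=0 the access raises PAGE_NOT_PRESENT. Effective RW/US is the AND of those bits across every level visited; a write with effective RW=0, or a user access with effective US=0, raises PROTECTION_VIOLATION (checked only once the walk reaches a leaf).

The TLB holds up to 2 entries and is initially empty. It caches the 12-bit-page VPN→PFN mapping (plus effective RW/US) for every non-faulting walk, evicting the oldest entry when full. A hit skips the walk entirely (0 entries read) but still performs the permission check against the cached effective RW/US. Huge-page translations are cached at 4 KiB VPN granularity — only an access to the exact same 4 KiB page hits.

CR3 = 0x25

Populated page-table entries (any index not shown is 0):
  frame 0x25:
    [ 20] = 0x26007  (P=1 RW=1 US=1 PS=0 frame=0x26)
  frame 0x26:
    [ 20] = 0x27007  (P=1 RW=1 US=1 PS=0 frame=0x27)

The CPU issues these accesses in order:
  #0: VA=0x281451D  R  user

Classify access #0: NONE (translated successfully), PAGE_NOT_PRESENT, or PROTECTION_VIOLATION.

Per-access translation:
#0 VA=0x281451D (r,user):
  [0] read 0x25 idx=20: raw=0x26007 flags P=1 W=1 U=1 S=0
  [1] read 0x26 idx=20: raw=0x27007 flags P=1 W=1 U=1 S=0
  → PA=0x2751D  (2 entries read)

Access #0 fault: NONE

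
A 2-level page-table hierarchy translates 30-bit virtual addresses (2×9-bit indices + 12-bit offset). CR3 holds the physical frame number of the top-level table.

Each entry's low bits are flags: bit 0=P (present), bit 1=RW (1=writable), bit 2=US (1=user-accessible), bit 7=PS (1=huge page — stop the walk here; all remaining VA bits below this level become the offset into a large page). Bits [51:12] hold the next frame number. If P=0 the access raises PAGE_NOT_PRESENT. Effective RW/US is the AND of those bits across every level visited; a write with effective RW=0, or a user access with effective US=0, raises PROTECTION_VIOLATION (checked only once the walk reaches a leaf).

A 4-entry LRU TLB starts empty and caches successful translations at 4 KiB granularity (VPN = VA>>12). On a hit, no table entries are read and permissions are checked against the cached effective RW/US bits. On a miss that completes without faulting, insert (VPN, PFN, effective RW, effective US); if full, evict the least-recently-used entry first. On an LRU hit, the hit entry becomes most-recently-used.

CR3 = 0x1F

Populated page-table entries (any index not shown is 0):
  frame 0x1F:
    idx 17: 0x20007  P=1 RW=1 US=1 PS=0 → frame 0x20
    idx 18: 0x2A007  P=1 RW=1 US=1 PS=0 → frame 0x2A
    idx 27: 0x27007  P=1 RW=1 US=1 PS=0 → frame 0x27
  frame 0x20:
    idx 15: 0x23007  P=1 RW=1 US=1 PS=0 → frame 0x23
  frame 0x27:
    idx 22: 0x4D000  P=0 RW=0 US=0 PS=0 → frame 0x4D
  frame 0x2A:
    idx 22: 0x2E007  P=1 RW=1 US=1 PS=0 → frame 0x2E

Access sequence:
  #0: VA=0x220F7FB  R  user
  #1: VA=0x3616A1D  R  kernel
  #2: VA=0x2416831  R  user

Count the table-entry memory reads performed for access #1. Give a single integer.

Trace:
#0 VA=0x220F7FB (r,user):
  L0 @0x1F[17] → 0x20007  P=1,RW=1,US=1,PS=0
  L1 @0x20[15] → 0x23007  P=1,RW=1,US=1,PS=0
  ✓ 0x237FB  — 2 lookups
#1 VA=0x3616A1D (r,kernel):
  L0 @0x1F[27] → 0x27007  P=1,RW=1,US=1,PS=0
  L1 @0x27[22] → 0x4D000  P=0,RW=0,US=0,PS=0
  ✗ PAGE_NOT_PRESENT  [2 reads]
#2 VA=0x2416831 (r,user):
  L0 @0x1F[18] → 0x2A007  P=1,RW=1,US=1,PS=0
  L1 @0x2A[22] → 0x2E007  P=1,RW=1,US=1,PS=0
  ✓ 0x2E831  — 2 lookups

Entries read for #1: 2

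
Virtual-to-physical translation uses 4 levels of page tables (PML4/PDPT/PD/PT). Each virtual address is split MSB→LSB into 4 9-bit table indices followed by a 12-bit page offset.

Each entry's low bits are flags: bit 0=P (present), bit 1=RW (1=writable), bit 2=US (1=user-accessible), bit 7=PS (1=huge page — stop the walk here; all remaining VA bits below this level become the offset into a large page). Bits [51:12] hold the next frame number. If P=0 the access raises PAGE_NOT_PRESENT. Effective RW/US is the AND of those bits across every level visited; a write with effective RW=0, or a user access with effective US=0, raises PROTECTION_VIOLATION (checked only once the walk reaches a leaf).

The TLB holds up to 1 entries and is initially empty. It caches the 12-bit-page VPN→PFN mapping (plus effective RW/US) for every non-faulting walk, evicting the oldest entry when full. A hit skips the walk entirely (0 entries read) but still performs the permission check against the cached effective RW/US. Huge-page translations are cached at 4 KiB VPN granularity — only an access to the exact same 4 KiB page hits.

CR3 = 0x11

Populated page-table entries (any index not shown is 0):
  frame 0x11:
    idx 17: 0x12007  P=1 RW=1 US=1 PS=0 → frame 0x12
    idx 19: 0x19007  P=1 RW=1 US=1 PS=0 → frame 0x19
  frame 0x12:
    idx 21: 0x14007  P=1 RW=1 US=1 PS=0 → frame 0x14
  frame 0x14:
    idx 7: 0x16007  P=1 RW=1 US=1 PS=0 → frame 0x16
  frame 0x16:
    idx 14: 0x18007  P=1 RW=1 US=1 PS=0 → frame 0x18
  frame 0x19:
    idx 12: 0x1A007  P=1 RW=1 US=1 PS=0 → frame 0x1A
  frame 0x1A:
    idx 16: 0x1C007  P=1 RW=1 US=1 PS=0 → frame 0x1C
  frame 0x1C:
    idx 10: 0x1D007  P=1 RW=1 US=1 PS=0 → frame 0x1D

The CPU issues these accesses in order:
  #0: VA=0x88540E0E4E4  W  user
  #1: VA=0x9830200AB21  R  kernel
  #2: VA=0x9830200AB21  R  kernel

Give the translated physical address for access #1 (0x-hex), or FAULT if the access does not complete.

Per-access translation:
#0 VA=0x88540E0E4E4 (w,user):
  L0: frame=0x11 idx=17 entry=0x12007 [P=1 RW=1 US=1 PS=0]
  L1: frame=0x12 idx=21 entry=0x14007 [P=1 RW=1 US=1 PS=0]
  L2: frame=0x14 idx=7 entry=0x16007 [P=1 RW=1 US=1 PS=0]
  L3: frame=0x16 idx=14 entry=0x18007 [P=1 RW=1 US=1 PS=0]
  → PA=0x184E4  (4 entries read)
#1 VA=0x9830200AB21 (r,kernel):
  L0: frame=0x11 idx=19 entry=0x19007 [P=1 RW=1 US=1 PS=0]
  L1: frame=0x19 idx=12 entry=0x1A007 [P=1 RW=1 US=1 PS=0]
  L2: frame=0x1A idx=16 entry=0x1C007 [P=1 RW=1 US=1 PS=0]
  L3: frame=0x1C idx=10 entry=0x1D007 [P=1 RW=1 US=1 PS=0]
  → PA=0x1DB21  (4 entries read)
#2 VA=0x9830200AB21 (r,kernel):
  TLB hit vpn=0x9830200A → PA=0x1DB21

Access #1 PA: 0x1DB21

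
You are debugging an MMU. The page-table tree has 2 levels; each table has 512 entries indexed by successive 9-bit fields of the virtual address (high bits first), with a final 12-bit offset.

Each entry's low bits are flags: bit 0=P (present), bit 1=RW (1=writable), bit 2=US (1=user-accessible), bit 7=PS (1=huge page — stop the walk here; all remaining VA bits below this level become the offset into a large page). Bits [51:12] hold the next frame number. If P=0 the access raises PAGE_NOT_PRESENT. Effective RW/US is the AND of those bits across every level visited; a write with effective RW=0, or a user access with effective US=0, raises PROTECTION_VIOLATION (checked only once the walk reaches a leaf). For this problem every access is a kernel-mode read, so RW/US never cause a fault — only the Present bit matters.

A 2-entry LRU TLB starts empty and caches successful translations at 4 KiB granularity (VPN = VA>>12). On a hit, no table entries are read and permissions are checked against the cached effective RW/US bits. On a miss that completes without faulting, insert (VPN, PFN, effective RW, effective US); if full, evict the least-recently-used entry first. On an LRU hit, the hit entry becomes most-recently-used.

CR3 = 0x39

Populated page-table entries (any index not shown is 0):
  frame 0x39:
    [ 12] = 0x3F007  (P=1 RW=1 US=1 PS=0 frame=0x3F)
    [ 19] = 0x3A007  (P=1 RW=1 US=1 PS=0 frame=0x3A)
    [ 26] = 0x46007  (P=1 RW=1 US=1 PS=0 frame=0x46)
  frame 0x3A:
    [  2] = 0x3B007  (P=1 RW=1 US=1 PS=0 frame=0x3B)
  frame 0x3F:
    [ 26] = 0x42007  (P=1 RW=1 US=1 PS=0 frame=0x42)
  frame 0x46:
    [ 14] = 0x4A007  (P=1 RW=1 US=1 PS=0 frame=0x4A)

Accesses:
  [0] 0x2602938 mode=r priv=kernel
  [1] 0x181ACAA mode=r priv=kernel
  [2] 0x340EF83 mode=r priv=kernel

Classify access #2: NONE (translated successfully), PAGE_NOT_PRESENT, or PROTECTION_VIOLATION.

Trace:
#0 VA=0x2602938 (r,kernel):
  lvl0: tbl 0x39, slot 19 ⇒ 0x3A007 (P1/RW1/US1/PS0)
  lvl1: tbl 0x3A, slot 2 ⇒ 0x3B007 (P1/RW1/US1/PS0)
  ✓ 0x3B938  — 2 lookups
#1 VA=0x181ACAA (r,kernel):
  lvl0: tbl 0x39, slot 12 ⇒ 0x3F007 (P1/RW1/US1/PS0)
  lvl1: tbl 0x3F, slot 26 ⇒ 0x42007 (P1/RW1/US1/PS0)
  ✓ 0x42CAA  — 2 lookups
#2 VA=0x340EF83 (r,kernel):
  lvl0: tbl 0x39, slot 26 ⇒ 0x46007 (P1/RW1/US1/PS0)
  lvl1: tbl 0x46, slot 14 ⇒ 0x4A007 (P1/RW1/US1/PS0)
  ✓ 0x4AF83  — 2 lookups

Access #2 fault: NONE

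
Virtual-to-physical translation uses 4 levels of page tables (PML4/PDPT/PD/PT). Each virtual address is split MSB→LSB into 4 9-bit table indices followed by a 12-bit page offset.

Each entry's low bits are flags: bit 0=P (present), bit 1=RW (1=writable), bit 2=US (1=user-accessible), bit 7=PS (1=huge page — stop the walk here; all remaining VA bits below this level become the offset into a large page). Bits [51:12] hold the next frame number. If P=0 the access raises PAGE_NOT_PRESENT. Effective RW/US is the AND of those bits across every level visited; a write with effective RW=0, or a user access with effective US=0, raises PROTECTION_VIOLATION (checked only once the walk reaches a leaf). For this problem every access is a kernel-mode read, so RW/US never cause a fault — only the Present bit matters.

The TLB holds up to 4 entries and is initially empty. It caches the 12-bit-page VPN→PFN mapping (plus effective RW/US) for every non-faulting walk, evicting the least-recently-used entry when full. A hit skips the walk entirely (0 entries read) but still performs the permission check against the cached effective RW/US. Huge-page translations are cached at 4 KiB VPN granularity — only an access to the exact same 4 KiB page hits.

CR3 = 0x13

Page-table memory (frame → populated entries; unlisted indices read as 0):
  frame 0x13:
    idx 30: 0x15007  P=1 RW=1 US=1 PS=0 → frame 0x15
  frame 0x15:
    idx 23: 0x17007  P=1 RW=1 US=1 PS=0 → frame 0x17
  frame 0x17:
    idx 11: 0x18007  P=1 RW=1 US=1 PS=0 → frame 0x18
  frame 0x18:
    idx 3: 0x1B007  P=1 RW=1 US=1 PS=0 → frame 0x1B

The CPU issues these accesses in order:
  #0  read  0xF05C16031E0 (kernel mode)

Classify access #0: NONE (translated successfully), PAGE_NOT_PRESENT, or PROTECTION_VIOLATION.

Walk each access:
#0 VA=0xF05C16031E0 (r,kernel):
  lvl0: tbl 0x13, slot 30 ⇒ 0x15007 (P1/RW1/US1/PS0)
  lvl1: tbl 0x15, slot 23 ⇒ 0x17007 (P1/RW1/US1/PS0)
  lvl2: tbl 0x17, slot 11 ⇒ 0x18007 (P1/RW1/US1/PS0)
  lvl3: tbl 0x18, slot 3 ⇒ 0x1B007 (P1/RW1/US1/PS0)
  ⇒ phys 0x1B1E0  [4 reads]

Access #0 fault: NONE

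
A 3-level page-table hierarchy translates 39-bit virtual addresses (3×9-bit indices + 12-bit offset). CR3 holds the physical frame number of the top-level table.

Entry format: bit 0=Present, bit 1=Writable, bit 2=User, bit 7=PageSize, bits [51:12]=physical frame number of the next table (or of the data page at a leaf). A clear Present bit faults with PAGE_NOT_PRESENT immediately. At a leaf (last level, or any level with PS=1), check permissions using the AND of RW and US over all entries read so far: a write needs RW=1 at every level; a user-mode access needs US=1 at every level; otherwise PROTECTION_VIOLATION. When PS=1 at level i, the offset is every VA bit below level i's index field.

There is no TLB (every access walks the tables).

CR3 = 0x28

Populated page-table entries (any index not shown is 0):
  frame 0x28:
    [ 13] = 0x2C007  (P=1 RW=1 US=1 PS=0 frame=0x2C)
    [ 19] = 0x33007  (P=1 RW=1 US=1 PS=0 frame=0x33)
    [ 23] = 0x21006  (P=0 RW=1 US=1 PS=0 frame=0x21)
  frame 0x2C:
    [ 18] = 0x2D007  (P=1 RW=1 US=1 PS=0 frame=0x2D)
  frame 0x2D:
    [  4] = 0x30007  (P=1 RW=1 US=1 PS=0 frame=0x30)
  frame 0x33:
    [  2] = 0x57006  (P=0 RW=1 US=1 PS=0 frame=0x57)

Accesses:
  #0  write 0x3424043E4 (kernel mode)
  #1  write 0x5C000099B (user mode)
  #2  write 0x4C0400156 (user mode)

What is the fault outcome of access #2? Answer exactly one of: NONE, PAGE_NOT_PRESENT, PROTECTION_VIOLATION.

Walk each access:
#0 VA=0x3424043E4 (w,kernel):
  L0 @0x28[13] → 0x2C007  P=1,RW=1,US=1,PS=0
  L1 @0x2C[18] → 0x2D007  P=1,RW=1,US=1,PS=0
  L2 @0x2D[4] → 0x30007  P=1,RW=1,US=1,PS=0
  → PA=0x303E4  (3 entries read)
#1 VA=0x5C000099B (w,user):
  L0 @0x28[23] → 0x21006  P=0,RW=1,US=1,PS=0
  ✗ PAGE_NOT_PRESENT  [1 reads]
#2 VA=0x4C0400156 (w,user):
  L0 @0x28[19] → 0x33007  P=1,RW=1,US=1,PS=0
  L1 @0x33[2] → 0x57006  P=0,RW=1,US=1,PS=0
  ✗ PAGE_NOT_PRESENT  [2 reads]

Access #2 fault: PAGE_NOT_PRESENT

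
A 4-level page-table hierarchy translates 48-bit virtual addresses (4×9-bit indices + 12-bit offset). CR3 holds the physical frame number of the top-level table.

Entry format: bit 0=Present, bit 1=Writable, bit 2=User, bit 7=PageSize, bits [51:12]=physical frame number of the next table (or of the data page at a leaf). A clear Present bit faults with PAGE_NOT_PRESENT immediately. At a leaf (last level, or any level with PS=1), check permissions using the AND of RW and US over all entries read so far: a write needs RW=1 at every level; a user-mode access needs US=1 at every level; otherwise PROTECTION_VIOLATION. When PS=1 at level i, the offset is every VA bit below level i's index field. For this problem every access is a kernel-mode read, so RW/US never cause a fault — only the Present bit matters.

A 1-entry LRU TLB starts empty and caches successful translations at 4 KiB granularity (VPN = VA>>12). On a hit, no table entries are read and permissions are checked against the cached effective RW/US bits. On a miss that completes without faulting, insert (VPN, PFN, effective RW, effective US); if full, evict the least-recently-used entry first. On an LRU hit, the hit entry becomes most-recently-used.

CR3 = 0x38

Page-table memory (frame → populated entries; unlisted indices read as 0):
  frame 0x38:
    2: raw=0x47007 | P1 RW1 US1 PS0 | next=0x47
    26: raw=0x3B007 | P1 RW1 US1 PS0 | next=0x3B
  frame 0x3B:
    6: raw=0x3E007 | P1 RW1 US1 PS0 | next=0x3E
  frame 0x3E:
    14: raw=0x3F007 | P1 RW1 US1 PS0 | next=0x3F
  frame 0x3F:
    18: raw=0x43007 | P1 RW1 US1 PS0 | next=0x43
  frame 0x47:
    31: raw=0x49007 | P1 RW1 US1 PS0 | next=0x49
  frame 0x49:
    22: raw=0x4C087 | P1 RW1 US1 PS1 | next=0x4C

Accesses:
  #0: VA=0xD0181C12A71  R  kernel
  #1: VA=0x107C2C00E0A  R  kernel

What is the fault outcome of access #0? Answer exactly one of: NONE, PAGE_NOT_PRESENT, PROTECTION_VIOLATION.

Walk each access:
#0 VA=0xD0181C12A71 (r,kernel):
  [0] read 0x38 idx=26: raw=0x3B007 flags P=1 W=1 U=1 S=0
  [1] read 0x3B idx=6: raw=0x3E007 flags P=1 W=1 U=1 S=0
  [2] read 0x3E idx=14: raw=0x3F007 flags P=1 W=1 U=1 S=0
  [3] read 0x3F idx=18: raw=0x43007 flags P=1 W=1 U=1 S=0
  ⇒ phys 0x43A71  [4 reads]
#1 VA=0x107C2C00E0A (r,kernel):
  [0] read 0x38 idx=2: raw=0x47007 flags P=1 W=1 U=1 S=0
  [1] read 0x47 idx=31: raw=0x49007 flags P=1 W=1 U=1 S=0
  [2] read 0x49 idx=22: raw=0x4C087 flags P=1 W=1 U=1 S=1
  ⇒ phys 0x4CE0A (huge @L2)  [3 reads]

Access #0 fault: NONE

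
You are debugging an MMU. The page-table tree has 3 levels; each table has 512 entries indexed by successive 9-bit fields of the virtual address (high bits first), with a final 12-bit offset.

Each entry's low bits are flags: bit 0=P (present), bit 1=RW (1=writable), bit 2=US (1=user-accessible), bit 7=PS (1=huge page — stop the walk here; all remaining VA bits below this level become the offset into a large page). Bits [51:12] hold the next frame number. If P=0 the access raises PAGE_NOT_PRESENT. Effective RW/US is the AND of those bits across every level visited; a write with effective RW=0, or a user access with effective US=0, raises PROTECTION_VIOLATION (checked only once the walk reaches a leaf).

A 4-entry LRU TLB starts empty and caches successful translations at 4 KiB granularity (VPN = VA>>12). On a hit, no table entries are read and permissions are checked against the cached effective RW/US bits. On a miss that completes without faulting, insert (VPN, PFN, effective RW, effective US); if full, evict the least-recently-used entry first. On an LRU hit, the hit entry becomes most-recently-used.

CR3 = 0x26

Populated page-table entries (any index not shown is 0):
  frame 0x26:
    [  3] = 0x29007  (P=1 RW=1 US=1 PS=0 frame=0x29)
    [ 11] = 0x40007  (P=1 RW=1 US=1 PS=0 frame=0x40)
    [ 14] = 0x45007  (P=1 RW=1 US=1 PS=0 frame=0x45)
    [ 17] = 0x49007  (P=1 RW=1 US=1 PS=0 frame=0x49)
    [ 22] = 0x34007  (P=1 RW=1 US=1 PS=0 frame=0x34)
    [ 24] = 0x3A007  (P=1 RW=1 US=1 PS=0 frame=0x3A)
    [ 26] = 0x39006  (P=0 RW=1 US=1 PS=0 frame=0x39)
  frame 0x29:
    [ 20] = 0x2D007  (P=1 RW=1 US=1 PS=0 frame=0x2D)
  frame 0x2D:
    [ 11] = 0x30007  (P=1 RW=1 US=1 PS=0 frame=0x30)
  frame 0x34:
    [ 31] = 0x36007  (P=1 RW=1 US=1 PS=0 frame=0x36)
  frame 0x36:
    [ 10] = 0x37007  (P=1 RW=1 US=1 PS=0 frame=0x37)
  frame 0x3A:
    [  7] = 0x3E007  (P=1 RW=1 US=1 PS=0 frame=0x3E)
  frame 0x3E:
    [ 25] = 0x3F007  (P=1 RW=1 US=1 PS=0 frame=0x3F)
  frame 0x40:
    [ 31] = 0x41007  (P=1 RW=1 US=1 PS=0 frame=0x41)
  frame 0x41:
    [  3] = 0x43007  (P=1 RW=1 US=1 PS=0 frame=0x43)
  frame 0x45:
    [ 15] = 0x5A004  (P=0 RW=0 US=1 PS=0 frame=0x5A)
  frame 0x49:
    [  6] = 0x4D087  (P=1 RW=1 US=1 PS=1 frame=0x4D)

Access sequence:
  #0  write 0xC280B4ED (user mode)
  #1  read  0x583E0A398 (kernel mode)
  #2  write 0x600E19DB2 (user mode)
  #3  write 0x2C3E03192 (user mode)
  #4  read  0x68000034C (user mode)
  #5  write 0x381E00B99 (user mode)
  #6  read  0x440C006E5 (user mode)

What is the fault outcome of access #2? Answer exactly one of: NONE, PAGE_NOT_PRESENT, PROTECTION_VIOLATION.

Walk each access:
#0 VA=0xC280B4ED (w,user):
  L0: frame=0x26 idx=3 entry=0x29007 [P=1 RW=1 US=1 PS=0]
  L1: frame=0x29 idx=20 entry=0x2D007 [P=1 RW=1 US=1 PS=0]
  L2: frame=0x2D idx=11 entry=0x30007 [P=1 RW=1 US=1 PS=0]
  ✓ 0x304ED  — 3 lookups
#1 VA=0x583E0A398 (r,kernel):
  L0: frame=0x26 idx=22 entry=0x34007 [P=1 RW=1 US=1 PS=0]
  L1: frame=0x34 idx=31 entry=0x36007 [P=1 RW=1 US=1 PS=0]
  L2: frame=0x36 idx=10 entry=0x37007 [P=1 RW=1 US=1 PS=0]
  ✓ 0x37398  — 3 lookups
#2 VA=0x600E19DB2 (w,user):
  L0: frame=0x26 idx=24 entry=0x3A007 [P=1 RW=1 US=1 PS=0]
  L1: frame=0x3A idx=7 entry=0x3E007 [P=1 RW=1 US=1 PS=0]
  L2: frame=0x3E idx=25 entry=0x3F007 [P=1 RW=1 US=1 PS=0]
  ✓ 0x3FDB2  — 3 lookups
#3 VA=0x2C3E03192 (w,user):
  L0: frame=0x26 idx=11 entry=0x40007 [P=1 RW=1 US=1 PS=0]
  L1: frame=0x40 idx=31 entry=0x41007 [P=1 RW=1 US=1 PS=0]
  L2: frame=0x41 idx=3 entry=0x43007 [P=1 RW=1 US=1 PS=0]
  ✓ 0x43192  — 3 lookups
#4 VA=0x68000034C (r,user):
  L0: frame=0x26 idx=26 entry=0x39006 [P=0 RW=1 US=1 PS=0]
  ✗ PAGE_NOT_PRESENT  [1 reads]
#5 VA=0x381E00B99 (w,user):
  L0: frame=0x26 idx=14 entry=0x45007 [P=1 RW=1 US=1 PS=0]
  L1: frame=0x45 idx=15 entry=0x5A004 [P=0 RW=0 US=1 PS=0]
  ✗ PAGE_NOT_PRESENT  [2 reads]
#6 VA=0x440C006E5 (r,user):
  L0: frame=0x26 idx=17 entry=0x49007 [P=1 RW=1 US=1 PS=0]
  L1: frame=0x49 idx=6 entry=0x4D087 [P=1 RW=1 US=1 PS=1]
  ✓ 0x4D6E5 (huge @L1)  — 2 lookups

Access #2 fault: NONE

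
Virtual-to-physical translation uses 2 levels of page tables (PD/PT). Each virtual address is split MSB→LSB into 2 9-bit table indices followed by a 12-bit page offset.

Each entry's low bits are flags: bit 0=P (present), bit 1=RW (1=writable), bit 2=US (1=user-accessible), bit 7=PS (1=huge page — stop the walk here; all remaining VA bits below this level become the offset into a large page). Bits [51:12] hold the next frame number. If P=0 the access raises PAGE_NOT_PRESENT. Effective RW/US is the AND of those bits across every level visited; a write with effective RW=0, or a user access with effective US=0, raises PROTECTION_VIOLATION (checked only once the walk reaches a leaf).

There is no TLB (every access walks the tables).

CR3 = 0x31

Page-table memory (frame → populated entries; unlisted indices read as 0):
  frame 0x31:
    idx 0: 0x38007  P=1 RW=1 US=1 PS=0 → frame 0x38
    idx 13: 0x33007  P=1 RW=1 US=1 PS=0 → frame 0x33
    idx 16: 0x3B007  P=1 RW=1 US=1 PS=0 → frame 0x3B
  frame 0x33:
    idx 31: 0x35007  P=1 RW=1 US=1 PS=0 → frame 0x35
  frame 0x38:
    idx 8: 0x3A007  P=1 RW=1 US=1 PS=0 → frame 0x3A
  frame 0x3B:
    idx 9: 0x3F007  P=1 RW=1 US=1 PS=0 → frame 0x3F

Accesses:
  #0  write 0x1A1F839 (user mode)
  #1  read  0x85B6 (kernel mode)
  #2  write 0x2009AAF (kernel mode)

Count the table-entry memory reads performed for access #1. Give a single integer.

Trace:
#0 VA=0x1A1F839 (w,user):
  L0 @0x31[13] → 0x33007  P=1,RW=1,US=1,PS=0
  L1 @0x33[31] → 0x35007  P=1,RW=1,US=1,PS=0
  ✓ 0x35839  — 2 lookups
#1 VA=0x85B6 (r,kernel):
  L0 @0x31[0] → 0x38007  P=1,RW=1,US=1,PS=0
  L1 @0x38[8] → 0x3A007  P=1,RW=1,US=1,PS=0
  ✓ 0x3A5B6  — 2 lookups
#2 VA=0x2009AAF (w,kernel):
  L0 @0x31[16] → 0x3B007  P=1,RW=1,US=1,PS=0
  L1 @0x3B[9] → 0x3F007  P=1,RW=1,US=1,PS=0
  ✓ 0x3FAAF  — 2 lookups

Entries read for #1: 2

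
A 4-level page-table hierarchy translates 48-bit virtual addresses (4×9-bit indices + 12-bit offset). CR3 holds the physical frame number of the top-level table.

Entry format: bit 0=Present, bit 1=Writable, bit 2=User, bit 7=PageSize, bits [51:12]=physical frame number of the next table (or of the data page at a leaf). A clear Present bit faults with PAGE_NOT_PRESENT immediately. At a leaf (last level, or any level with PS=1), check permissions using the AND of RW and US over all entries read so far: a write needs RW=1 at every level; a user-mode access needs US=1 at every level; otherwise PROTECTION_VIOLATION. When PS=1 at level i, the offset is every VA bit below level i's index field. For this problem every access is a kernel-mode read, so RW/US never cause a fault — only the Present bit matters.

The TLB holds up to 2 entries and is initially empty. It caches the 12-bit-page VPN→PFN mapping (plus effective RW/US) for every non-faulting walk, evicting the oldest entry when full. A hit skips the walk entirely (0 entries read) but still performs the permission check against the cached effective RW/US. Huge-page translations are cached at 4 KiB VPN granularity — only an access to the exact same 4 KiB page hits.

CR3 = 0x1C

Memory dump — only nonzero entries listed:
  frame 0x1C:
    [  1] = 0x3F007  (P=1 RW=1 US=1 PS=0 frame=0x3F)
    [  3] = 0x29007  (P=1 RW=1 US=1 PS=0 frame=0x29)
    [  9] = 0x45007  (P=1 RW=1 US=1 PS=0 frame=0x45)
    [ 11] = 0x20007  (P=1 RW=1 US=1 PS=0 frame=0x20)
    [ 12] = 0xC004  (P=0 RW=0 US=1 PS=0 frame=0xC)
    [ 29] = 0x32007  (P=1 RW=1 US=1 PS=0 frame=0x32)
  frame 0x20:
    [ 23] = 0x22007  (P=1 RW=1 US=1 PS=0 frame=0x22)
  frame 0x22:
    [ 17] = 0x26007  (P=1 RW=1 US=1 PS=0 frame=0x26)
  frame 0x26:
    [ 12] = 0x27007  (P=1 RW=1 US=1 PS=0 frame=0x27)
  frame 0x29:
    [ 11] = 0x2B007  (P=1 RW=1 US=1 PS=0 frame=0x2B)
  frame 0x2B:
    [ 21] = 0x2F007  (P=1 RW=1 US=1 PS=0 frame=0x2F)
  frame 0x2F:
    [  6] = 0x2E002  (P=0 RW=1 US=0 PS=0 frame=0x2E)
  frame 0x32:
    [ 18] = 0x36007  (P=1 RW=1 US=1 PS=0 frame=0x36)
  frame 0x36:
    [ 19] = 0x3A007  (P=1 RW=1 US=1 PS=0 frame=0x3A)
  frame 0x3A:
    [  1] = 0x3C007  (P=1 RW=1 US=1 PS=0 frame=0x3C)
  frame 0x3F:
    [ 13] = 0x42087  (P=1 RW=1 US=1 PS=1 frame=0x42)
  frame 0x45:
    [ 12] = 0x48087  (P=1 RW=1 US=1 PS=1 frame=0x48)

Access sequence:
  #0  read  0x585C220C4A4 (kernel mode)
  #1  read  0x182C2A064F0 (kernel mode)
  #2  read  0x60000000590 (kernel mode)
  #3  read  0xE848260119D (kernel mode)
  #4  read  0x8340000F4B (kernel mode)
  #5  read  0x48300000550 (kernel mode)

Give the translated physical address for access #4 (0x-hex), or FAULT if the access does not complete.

Per-access translation:
#0 VA=0x585C220C4A4 (r,kernel):
  [0] read 0x1C idx=11: raw=0x20007 flags P=1 W=1 U=1 S=0
  [1] read 0x20 idx=23: raw=0x22007 flags P=1 W=1 U=1 S=0
  [2] read 0x22 idx=17: raw=0x26007 flags P=1 W=1 U=1 S=0
  [3] read 0x26 idx=12: raw=0x27007 flags P=1 W=1 U=1 S=0
  ✓ 0x274A4  — 4 lookups
#1 VA=0x182C2A064F0 (r,kernel):
  [0] read 0x1C idx=3: raw=0x29007 flags P=1 W=1 U=1 S=0
  [1] read 0x29 idx=11: raw=0x2B007 flags P=1 W=1 U=1 S=0
  [2] read 0x2B idx=21: raw=0x2F007 flags P=1 W=1 U=1 S=0
  [3] read 0x2F idx=6: raw=0x2E002 flags P=0 W=1 U=0 S=0
  ⇒ fault: PAGE_NOT_PRESENT  — 4 lookups
#2 VA=0x60000000590 (r,kernel):
  [0] read 0x1C idx=12: raw=0xC004 flags P=0 W=0 U=1 S=0
  ⇒ fault: PAGE_NOT_PRESENT  — 1 lookups
#3 VA=0xE848260119D (r,kernel):
  [0] read 0x1C idx=29: raw=0x32007 flags P=1 W=1 U=1 S=0
  [1] read 0x32 idx=18: raw=0x36007 flags P=1 W=1 U=1 S=0
  [2] read 0x36 idx=19: raw=0x3A007 flags P=1 W=1 U=1 S=0
  [3] read 0x3A idx=1: raw=0x3C007 flags P=1 W=1 U=1 S=0
  ✓ 0x3C19D  — 4 lookups
#4 VA=0x8340000F4B (r,kernel):
  [0] read 0x1C idx=1: raw=0x3F007 flags P=1 W=1 U=1 S=0
  [1] read 0x3F idx=13: raw=0x42087 flags P=1 W=1 U=1 S=1
  ✓ 0x42F4B (huge @L1)  — 2 lookups
#5 VA=0x48300000550 (r,kernel):
  [0] read 0x1C idx=9: raw=0x45007 flags P=1 W=1 U=1 S=0
  [1] read 0x45 idx=12: raw=0x48087 flags P=1 W=1 U=1 S=1
  ✓ 0x48550 (huge @L1)  — 2 lookups

Access #4 PA: 0x42F4B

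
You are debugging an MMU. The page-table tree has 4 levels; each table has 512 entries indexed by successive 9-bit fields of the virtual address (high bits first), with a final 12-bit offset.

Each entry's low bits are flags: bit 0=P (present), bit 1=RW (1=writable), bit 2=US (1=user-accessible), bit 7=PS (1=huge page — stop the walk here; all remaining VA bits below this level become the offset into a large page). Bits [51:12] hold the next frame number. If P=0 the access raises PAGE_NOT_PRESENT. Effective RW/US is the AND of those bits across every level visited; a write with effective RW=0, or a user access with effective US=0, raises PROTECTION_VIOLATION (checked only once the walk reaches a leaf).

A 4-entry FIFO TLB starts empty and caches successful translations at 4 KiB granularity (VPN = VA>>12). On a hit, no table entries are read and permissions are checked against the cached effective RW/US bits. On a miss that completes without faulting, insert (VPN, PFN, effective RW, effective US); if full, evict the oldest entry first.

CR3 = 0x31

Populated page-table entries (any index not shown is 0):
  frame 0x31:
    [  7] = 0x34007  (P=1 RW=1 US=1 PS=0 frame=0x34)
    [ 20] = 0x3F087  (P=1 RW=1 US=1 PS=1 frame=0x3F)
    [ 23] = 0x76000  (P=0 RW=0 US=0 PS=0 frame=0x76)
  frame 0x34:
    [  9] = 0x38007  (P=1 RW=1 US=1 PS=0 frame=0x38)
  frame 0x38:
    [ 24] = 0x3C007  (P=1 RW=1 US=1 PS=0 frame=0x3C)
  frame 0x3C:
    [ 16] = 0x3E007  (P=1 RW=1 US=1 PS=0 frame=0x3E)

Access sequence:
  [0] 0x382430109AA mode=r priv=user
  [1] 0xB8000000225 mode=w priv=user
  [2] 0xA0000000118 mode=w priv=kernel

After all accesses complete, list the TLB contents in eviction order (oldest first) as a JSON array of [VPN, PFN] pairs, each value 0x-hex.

Walk each access:
#0 VA=0x382430109AA (r,user):
  lvl0: tbl 0x31, slot 7 ⇒ 0x34007 (P1/RW1/US1/PS0)
  lvl1: tbl 0x34, slot 9 ⇒ 0x38007 (P1/RW1/US1/PS0)
  lvl2: tbl 0x38, slot 24 ⇒ 0x3C007 (P1/RW1/US1/PS0)
  lvl3: tbl 0x3C, slot 16 ⇒ 0x3E007 (P1/RW1/US1/PS0)
  ✓ 0x3E9AA  — 4 lookups
#1 VA=0xB8000000225 (w,user):
  lvl0: tbl 0x31, slot 23 ⇒ 0x76000 (P0/RW0/US0/PS0)
  ⇒ fault: PAGE_NOT_PRESENT  — 1 lookups
#2 VA=0xA0000000118 (w,kernel):
  lvl0: tbl 0x31, slot 20 ⇒ 0x3F087 (P1/RW1/US1/PS1)
  ✓ 0x3F118 (huge @L0)  — 1 lookups

TLB: [["0x38243010", "0x3E"], ["0xA0000000", "0x3F"]]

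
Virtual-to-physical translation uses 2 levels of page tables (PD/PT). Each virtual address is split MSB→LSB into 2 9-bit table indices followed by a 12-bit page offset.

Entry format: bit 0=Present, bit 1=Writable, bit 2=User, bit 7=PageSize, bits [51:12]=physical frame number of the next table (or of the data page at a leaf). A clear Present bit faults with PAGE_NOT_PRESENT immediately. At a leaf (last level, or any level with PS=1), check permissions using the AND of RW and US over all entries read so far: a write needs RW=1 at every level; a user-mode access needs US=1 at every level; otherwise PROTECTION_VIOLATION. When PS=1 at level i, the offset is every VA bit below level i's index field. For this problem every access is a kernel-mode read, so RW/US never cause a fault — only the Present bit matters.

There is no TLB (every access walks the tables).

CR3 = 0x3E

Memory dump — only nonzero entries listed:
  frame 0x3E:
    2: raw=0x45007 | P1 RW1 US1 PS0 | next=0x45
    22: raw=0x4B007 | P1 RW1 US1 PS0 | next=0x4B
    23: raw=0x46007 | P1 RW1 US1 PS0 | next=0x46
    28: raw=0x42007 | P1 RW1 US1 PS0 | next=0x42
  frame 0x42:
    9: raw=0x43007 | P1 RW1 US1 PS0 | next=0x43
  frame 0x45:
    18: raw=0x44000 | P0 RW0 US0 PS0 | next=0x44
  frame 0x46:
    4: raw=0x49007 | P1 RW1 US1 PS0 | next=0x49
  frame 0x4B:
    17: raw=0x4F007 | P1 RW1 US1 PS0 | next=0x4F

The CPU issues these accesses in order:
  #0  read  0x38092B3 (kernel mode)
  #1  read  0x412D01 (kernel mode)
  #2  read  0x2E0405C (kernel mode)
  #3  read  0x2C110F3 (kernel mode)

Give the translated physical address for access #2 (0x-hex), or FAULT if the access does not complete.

Per-access translation:
#0 VA=0x38092B3 (r,kernel):
  L0 @0x3E[28] → 0x42007  P=1,RW=1,US=1,PS=0
  L1 @0x42[9] → 0x43007  P=1,RW=1,US=1,PS=0
  ✓ 0x432B3  — 2 lookups
#1 VA=0x412D01 (r,kernel):
  L0 @0x3E[2] → 0x45007  P=1,RW=1,US=1,PS=0
  L1 @0x45[18] → 0x44000  P=0,RW=0,US=0,PS=0
  ✗ PAGE_NOT_PRESENT  [2 reads]
#2 VA=0x2E0405C (r,kernel):
  L0 @0x3E[23] → 0x46007  P=1,RW=1,US=1,PS=0
  L1 @0x46[4] → 0x49007  P=1,RW=1,US=1,PS=0
  ✓ 0x4905C  — 2 lookups
#3 VA=0x2C110F3 (r,kernel):
  L0 @0x3E[22] → 0x4B007  P=1,RW=1,US=1,PS=0
  L1 @0x4B[17] → 0x4F007  P=1,RW=1,US=1,PS=0
  ✓ 0x4F0F3  — 2 lookups

Access #2 PA: 0x4905C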